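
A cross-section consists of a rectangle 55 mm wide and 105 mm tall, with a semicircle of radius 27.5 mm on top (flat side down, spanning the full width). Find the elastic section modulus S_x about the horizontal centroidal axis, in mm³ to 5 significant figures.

Treat the section as a set of non-overlapping primitives; coordinates are from the bounding-box lower-left.
Rectangular body: 55 × 105, A = 5 775 mm², y = 52.5 mm, Ī = 5 305 781 mm⁴.
Semicircular cap: semicircle r = 27.5, A = 1187.915 mm², y = 116.6714 mm, Ī = 62771.55 mm⁴.
Centroid: ȳ = ΣA·y / ΣA = 63.44802 mm.
Transfer each piece to the horizontal centroidal axis using Ī + A·d² with d = y − 63.44802:
  rectangular body: d = -10.94802 mm → contributes +5 997 967 mm⁴
  semicircular cap: d = 53.22335 mm → contributes +3 427 807 mm⁴
Total I = 9 425 774 mm⁴.
Extreme fibre distance c = 69.05198 mm; S = I/c = 136502.6 mm³.

S_x ≈ 1.3650 × 10⁵ mm³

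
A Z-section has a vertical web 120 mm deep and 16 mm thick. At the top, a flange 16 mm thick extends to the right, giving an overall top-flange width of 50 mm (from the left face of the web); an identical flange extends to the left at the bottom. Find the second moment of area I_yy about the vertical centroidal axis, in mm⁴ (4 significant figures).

Break the section into simple shapes (no overlaps), measuring from the bottom-left corner of the bounding box.
Web: 16 × 120, A = 1 920 mm², x = 42 mm, Ī = 40 960 mm⁴.
Top flange (beyond web): 34 × 16, A = 544 mm², x = 67 mm, Ī = 52405.3 mm⁴.
Bottom flange (beyond web): 34 × 16, A = 544 mm², x = 17 mm, Ī = 52405.3 mm⁴.
Centroid: x̄ = ΣA·x / ΣA = 42 mm.
Transfer each piece to the vertical centroidal axis using Ī + A·d² with d = x − 42:
  web: d = 0 mm → contributes +40 960 mm⁴
  top flange (beyond web): d = 25 mm → contributes +392 405 mm⁴
  bottom flange (beyond web): d = -25 mm → contributes +392 405 mm⁴
Total I = 825 771 mm⁴.

I_yy ≈ 8.258 × 10⁵ mm⁴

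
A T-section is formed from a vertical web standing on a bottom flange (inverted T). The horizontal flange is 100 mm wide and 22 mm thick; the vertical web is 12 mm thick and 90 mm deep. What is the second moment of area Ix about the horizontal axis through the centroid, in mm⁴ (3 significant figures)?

Break the section into simple shapes (no overlaps), measuring from the bottom-left corner of the bounding box.
Flange: 100 × 22, A = 2 200 mm², y = 11 mm, Ī = 88 733 mm⁴.
Web: 12 × 90, A = 1 080 mm², y = 67 mm, Ī = 729 000 mm⁴.
Centroid: ȳ = ΣA·y / ΣA = 29.439 mm.
Transfer each piece to the horizontal axis through the centroid using Ī + A·d² with d = y − 29.439:
  flange: d = -18.439 mm → contributes +836 728 mm⁴
  web: d = 37.561 mm → contributes +2 252 693 mm⁴
Total I = 3 089 421 mm⁴.

Ix ≈ 3.09 × 10⁶ mm⁴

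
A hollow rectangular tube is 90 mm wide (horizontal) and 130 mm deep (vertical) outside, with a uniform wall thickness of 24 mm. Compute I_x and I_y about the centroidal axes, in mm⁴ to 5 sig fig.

I_x ≈ 1.4548 × 10⁷ mm⁴, I_y ≈ 7.3912 × 10⁶ mm⁴

Split into non-overlapping primitives; take the origin at the lower-left of the bounding box.
Outer rectangle: 90 × 130, A = 11 700 mm², y = 65 mm, Ī = 16 477 500 mm⁴.
Inner void (subtracted): 42 × 82, A = 3 444 mm², y = 65 mm, Ī = 1 929 788 mm⁴.
By symmetry the centroid is at mid-height, ȳ = 65 mm.
All pieces are centred on the centroidal x-axis, so I = ΣĪ (holes subtracted) = 14 547 712 mm⁴.
Repeating about the centroidal y-axis gives I_y = 7 391 232 mm⁴.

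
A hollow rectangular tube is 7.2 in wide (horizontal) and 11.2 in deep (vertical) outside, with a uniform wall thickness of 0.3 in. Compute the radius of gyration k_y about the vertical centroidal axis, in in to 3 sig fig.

Split into non-overlapping primitives; take the origin at the lower-left of the bounding box.
Outer rectangle: 7.2 × 11.2, A = 80.64 in², x = 3.6 in, Ī = 348.36 in⁴.
Inner void (subtracted): 6.6 × 10.6, A = 69.96 in², x = 3.6 in, Ī = 253.95 in⁴.
By symmetry the centroid is at mid-width, x̄ = 3.6 in.
All pieces are centred on the vertical centroidal axis, so I = ΣĪ (holes subtracted) = 94.41 in⁴.
Radius of gyration: k = √(I/A) = √(94.41 / 10.68) = 2.9732 in.

k_y ≈ 2.97 in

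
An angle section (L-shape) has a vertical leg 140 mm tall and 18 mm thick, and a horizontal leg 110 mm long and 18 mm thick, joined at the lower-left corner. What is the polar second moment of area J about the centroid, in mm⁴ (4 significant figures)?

J ≈ 1.214 × 10⁷ mm⁴

Decompose the section into non-overlapping parts with the origin at the bottom-left of its bounding rectangle.
Vertical leg: 18 × 140, A = 2 520 mm², y = 70 mm, Ī = 4 116 000 mm⁴.
Horizontal leg (remainder): 92 × 18, A = 1 656 mm², y = 9 mm, Ī = 44 712 mm⁴.
Centroid: ȳ = ΣA·y / ΣA = 45.8103 mm.
Transfer each piece to the centroidal x-axis using Ī + A·d² with d = y − 45.8103:
  vertical leg: d = 24.1897 mm → contributes +5 590 551 mm⁴
  horizontal leg (remainder): d = -36.8103 mm → contributes +2 288 594 mm⁴
Total I = 7 879 146 mm⁴.
For the y-axis: x̄ = 30.8103 mm.
Repeating about the centroidal y-axis gives I_y = 4 258 986 mm⁴.
Polar second moment: J = I_x + I_y = 12 138 132 mm⁴.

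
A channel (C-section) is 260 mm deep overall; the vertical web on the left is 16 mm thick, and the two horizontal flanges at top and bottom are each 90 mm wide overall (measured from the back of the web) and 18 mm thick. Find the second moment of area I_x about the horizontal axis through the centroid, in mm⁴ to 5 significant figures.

I_x ≈ 6.2510 × 10⁷ mm⁴

Treat the section as a set of non-overlapping primitives; coordinates are from the bounding-box lower-left.
Web: 16 × 260, A = 4 160 mm², y = 130 mm, Ī = 23 434 667 mm⁴.
Top flange (beyond web): 74 × 18, A = 1 332 mm², y = 251 mm, Ī = 35 964 mm⁴.
Bottom flange (beyond web): 74 × 18, A = 1 332 mm², y = 9 mm, Ī = 35 964 mm⁴.
By symmetry the centroid is at mid-height, ȳ = 130 mm.
Transfer each piece to the horizontal axis through the centroid using Ī + A·d² with d = y − 130:
  web: d = 0 mm → contributes +23 434 667 mm⁴
  top flange (beyond web): d = 121 mm → contributes +19 537 776 mm⁴
  bottom flange (beyond web): d = -121 mm → contributes +19 537 776 mm⁴
Total I = 62 510 219 mm⁴.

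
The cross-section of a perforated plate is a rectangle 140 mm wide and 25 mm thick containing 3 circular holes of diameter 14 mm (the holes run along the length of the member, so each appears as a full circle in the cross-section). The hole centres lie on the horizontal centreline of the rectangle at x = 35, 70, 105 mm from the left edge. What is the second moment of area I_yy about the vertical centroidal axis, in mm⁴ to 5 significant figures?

Break the section into simple shapes (no overlaps), measuring from the bottom-left corner of the bounding box.
Plate: 140 × 25, A = 3 500 mm², x = 70 mm, Ī = 5 716 667 mm⁴.
Hole 1 (subtracted): ⌀14, A = 153.938 mm², x = 35 mm, Ī = 1885.741 mm⁴.
Hole 2 (subtracted): ⌀14, A = 153.938 mm², x = 70 mm, Ī = 1885.741 mm⁴.
Hole 3 (subtracted): ⌀14, A = 153.938 mm², x = 105 mm, Ī = 1885.741 mm⁴.
By symmetry the centroid is at mid-width, x̄ = 70 mm.
Transfer each piece to the vertical centroidal axis using Ī + A·d² with d = x − 70:
  plate: d = 0 mm → contributes +5 716 667 mm⁴
  hole 1: d = -35 mm → contributes −190459.8 mm⁴
  hole 2: d = 0 mm → contributes −1885.741 mm⁴
  hole 3: d = 35 mm → contributes −190459.8 mm⁴
Total I = 5 333 861 mm⁴.

I_yy ≈ 5.3339 × 10⁶ mm⁴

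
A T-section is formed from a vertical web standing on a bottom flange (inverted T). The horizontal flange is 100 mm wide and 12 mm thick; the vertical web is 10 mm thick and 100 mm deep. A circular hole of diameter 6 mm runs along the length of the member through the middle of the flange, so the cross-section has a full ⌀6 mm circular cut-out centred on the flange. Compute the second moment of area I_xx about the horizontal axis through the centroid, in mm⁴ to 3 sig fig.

I_xx ≈ 2.54 × 10⁶ mm⁴

Treat the section as a set of non-overlapping primitives; coordinates are from the bounding-box lower-left.
Flange: 100 × 12, A = 1 200 mm², y = 6 mm, Ī = 14 400 mm⁴.
Web: 10 × 100, A = 1 000 mm², y = 62 mm, Ī = 833 333 mm⁴.
Hole (subtracted): ⌀6, A = 28.274 mm², y = 6 mm, Ī = 63.617 mm⁴.
Centroid: ȳ = ΣA·y / ΣA = 31.786 mm.
Transfer each piece to the horizontal axis through the centroid using Ī + A·d² with d = y − 31.786:
  flange: d = -25.786 mm → contributes +812 298 mm⁴
  web: d = 30.214 mm → contributes +1 746 222 mm⁴
  hole: d = -25.786 mm → contributes −18 864 mm⁴
Total I = 2 539 657 mm⁴.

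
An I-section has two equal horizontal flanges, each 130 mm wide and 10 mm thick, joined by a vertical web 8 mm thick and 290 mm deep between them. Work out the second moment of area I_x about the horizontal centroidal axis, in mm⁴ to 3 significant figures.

Decompose the section into non-overlapping parts with the origin at the bottom-left of its bounding rectangle.
Bottom flange: 130 × 10, A = 1 300 mm², y = 5 mm, Ī = 10 833 mm⁴.
Web: 8 × 290, A = 2 320 mm², y = 155 mm, Ī = 16 259 333 mm⁴.
Top flange: 130 × 10, A = 1 300 mm², y = 305 mm, Ī = 10 833 mm⁴.
By symmetry the centroid is at mid-height, ȳ = 155 mm.
Transfer each piece to the horizontal centroidal axis using Ī + A·d² with d = y − 155:
  bottom flange: d = -150 mm → contributes +29 260 833 mm⁴
  web: d = 0 mm → contributes +16 259 333 mm⁴
  top flange: d = 150 mm → contributes +29 260 833 mm⁴
Total I = 74 781 000 mm⁴.

I_x ≈ 7.48 × 10⁷ mm⁴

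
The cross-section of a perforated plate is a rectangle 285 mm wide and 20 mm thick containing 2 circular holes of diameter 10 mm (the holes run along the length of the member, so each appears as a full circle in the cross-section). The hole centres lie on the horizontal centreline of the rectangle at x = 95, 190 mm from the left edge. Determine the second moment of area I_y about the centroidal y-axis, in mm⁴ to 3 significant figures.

I_y ≈ 3.82 × 10⁷ mm⁴

Treat the section as a set of non-overlapping primitives; coordinates are from the bounding-box lower-left.
Plate: 285 × 20, A = 5 700 mm², x = 142.5 mm, Ī = 38 581 875 mm⁴.
Hole 1 (subtracted): ⌀10, A = 78.54 mm², x = 95 mm, Ī = 490.87 mm⁴.
Hole 2 (subtracted): ⌀10, A = 78.54 mm², x = 190 mm, Ī = 490.87 mm⁴.
By symmetry the centroid is at mid-width, x̄ = 142.5 mm.
Transfer each piece to the centroidal y-axis using Ī + A·d² with d = x − 142.5:
  plate: d = 0 mm → contributes +38 581 875 mm⁴
  hole 1: d = -47.5 mm → contributes −177 696 mm⁴
  hole 2: d = 47.5 mm → contributes −177 696 mm⁴
Total I = 38 226 482 mm⁴.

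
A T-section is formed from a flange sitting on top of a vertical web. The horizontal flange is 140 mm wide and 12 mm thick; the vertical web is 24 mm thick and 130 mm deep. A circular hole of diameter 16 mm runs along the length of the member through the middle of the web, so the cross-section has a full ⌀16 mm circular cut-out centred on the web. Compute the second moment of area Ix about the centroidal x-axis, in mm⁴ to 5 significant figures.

Decompose the section into non-overlapping parts with the origin at the bottom-left of its bounding rectangle.
Flange: 140 × 12, A = 1 680 mm², y = 136 mm, Ī = 20 160 mm⁴.
Web: 24 × 130, A = 3 120 mm², y = 65 mm, Ī = 4 394 000 mm⁴.
Hole (subtracted): ⌀16, A = 201.0619 mm², y = 65 mm, Ī = 3216.991 mm⁴.
Centroid: ȳ = ΣA·y / ΣA = 90.93642 mm.
Transfer each piece to the centroidal x-axis using Ī + A·d² with d = y − 90.93642:
  flange: d = 45.06358 mm → contributes +3 431 780 mm⁴
  web: d = -25.93642 mm → contributes +6 492 818 mm⁴
  hole: d = -25.93642 mm → contributes −138470.9 mm⁴
Total I = 9 786 127 mm⁴.

Ix ≈ 9.7861 × 10⁶ mm⁴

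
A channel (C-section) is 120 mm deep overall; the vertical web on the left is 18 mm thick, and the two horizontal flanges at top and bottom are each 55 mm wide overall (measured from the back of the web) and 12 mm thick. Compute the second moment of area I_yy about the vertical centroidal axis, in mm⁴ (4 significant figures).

I_yy ≈ 6.355 × 10⁵ mm⁴

Split into non-overlapping primitives; take the origin at the lower-left of the bounding box.
Web: 18 × 120, A = 2 160 mm², x = 9 mm, Ī = 58 320 mm⁴.
Top flange (beyond web): 37 × 12, A = 444 mm², x = 36.5 mm, Ī = 50 653 mm⁴.
Bottom flange (beyond web): 37 × 12, A = 444 mm², x = 36.5 mm, Ī = 50 653 mm⁴.
Centroid: x̄ = ΣA·x / ΣA = 17.0118 mm.
Transfer each piece to the vertical centroidal axis using Ī + A·d² with d = x − 17.0118:
  web: d = -8.01181 mm → contributes +196 968 mm⁴
  top flange (beyond web): d = 19.4882 mm → contributes +219 280 mm⁴
  bottom flange (beyond web): d = 19.4882 mm → contributes +219 280 mm⁴
Total I = 635 528 mm⁴.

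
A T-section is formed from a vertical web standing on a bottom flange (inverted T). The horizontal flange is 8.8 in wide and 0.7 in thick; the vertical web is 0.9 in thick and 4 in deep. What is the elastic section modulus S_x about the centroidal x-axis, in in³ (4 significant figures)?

S_x ≈ 5.053 in³

Treat the section as a set of non-overlapping primitives; coordinates are from the bounding-box lower-left.
Flange: 8.8 × 0.7, A = 6.16 in², y = 0.35 in, Ī = 0.251533 in⁴.
Web: 0.9 × 4, A = 3.6 in², y = 2.7 in, Ī = 4.8 in⁴.
Centroid: ȳ = ΣA·y / ΣA = 1.2168 in.
Transfer each piece to the centroidal x-axis using Ī + A·d² with d = y − 1.2168:
  flange: d = -0.866803 in → contributes +4.87984 in⁴
  web: d = 1.4832 in → contributes +12.7195 in⁴
Total I = 17.5994 in⁴.
Extreme fibre distance c = 3.4832 in; S = I/c = 5.05265 in³.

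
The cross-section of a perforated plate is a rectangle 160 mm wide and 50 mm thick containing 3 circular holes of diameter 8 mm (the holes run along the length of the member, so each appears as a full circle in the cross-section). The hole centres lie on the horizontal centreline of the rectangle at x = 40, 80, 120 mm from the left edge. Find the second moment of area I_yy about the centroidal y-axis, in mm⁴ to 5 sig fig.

I_yy ≈ 1.6905 × 10⁷ mm⁴

Split into non-overlapping primitives; take the origin at the lower-left of the bounding box.
Plate: 160 × 50, A = 8 000 mm², x = 80 mm, Ī = 17 066 667 mm⁴.
Hole 1 (subtracted): ⌀8, A = 50.26548 mm², x = 40 mm, Ī = 201.0619 mm⁴.
Hole 2 (subtracted): ⌀8, A = 50.26548 mm², x = 80 mm, Ī = 201.0619 mm⁴.
Hole 3 (subtracted): ⌀8, A = 50.26548 mm², x = 120 mm, Ī = 201.0619 mm⁴.
By symmetry the centroid is at mid-width, x̄ = 80 mm.
Transfer each piece to the centroidal y-axis using Ī + A·d² with d = x − 80:
  plate: d = 0 mm → contributes +17 066 667 mm⁴
  hole 1: d = -40 mm → contributes −80625.83 mm⁴
  hole 2: d = 0 mm → contributes −201.0619 mm⁴
  hole 3: d = 40 mm → contributes −80625.83 mm⁴
Total I = 16 905 214 mm⁴.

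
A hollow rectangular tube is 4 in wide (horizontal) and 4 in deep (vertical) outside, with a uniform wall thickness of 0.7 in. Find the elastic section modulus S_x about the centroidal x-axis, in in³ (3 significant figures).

S_x ≈ 8.76 in³

Treat the section as a set of non-overlapping primitives; coordinates are from the bounding-box lower-left.
Outer rectangle: 4 × 4, A = 16 in², y = 2 in, Ī = 21.333 in⁴.
Inner void (subtracted): 2.6 × 2.6, A = 6.76 in², y = 2 in, Ī = 3.8081 in⁴.
By symmetry the centroid is at mid-height, ȳ = 2 in.
All pieces are centred on the centroidal x-axis, so I = ΣĪ (holes subtracted) = 17.525 in⁴.
Extreme fibre distance c = 2 in; S = I/c = 8.7626 in³.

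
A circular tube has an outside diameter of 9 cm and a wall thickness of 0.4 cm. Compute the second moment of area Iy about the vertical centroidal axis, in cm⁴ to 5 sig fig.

Break the section into simple shapes (no overlaps), measuring from the bottom-left corner of the bounding box.
Outer circle: ⌀9, A = 63.61725 cm², x = 4.5 cm, Ī = 322.0623 cm⁴.
Bore (subtracted): ⌀8.2, A = 52.81017 cm², x = 4.5 cm, Ī = 221.9347 cm⁴.
By symmetry the centroid is at mid-width, x̄ = 4.5 cm.
All pieces are centred on the vertical centroidal axis, so I = ΣĪ (holes subtracted) = 100.1276 cm⁴.

Iy ≈ 100.13 cm⁴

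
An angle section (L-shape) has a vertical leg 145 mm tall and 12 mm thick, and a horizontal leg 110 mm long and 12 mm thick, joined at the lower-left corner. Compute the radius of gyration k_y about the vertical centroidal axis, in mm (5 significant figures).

Split into non-overlapping primitives; take the origin at the lower-left of the bounding box.
Vertical leg: 12 × 145, A = 1 740 mm², x = 6 mm, Ī = 20 880 mm⁴.
Horizontal leg (remainder): 98 × 12, A = 1 176 mm², x = 61 mm, Ī = 941 192 mm⁴.
Centroid: x̄ = ΣA·x / ΣA = 28.18107 mm.
Transfer each piece to the vertical centroidal axis using Ī + A·d² with d = x − 28.18107:
  vertical leg: d = -22.18107 mm → contributes +876959.8 mm⁴
  horizontal leg (remainder): d = 32.81893 mm → contributes +2 207 841 mm⁴
Total I = 3 084 800 mm⁴.
Radius of gyration: k = √(I/A) = √(3 084 800 / 2 916) = 32.52518 mm.

k_y ≈ 32.525 mm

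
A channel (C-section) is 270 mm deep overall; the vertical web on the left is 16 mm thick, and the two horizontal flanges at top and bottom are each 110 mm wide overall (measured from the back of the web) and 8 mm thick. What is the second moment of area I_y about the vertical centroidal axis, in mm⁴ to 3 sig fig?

Split into non-overlapping primitives; take the origin at the lower-left of the bounding box.
Web: 16 × 270, A = 4 320 mm², x = 8 mm, Ī = 92 160 mm⁴.
Top flange (beyond web): 94 × 8, A = 752 mm², x = 63 mm, Ī = 553 723 mm⁴.
Bottom flange (beyond web): 94 × 8, A = 752 mm², x = 63 mm, Ī = 553 723 mm⁴.
Centroid: x̄ = ΣA·x / ΣA = 22.203 mm.
Transfer each piece to the vertical centroidal axis using Ī + A·d² with d = x − 22.203:
  web: d = -14.203 mm → contributes +963 649 mm⁴
  top flange (beyond web): d = 40.797 mm → contributes +1 805 330 mm⁴
  bottom flange (beyond web): d = 40.797 mm → contributes +1 805 330 mm⁴
Total I = 4 574 309 mm⁴.

I_y ≈ 4.57 × 10⁶ mm⁴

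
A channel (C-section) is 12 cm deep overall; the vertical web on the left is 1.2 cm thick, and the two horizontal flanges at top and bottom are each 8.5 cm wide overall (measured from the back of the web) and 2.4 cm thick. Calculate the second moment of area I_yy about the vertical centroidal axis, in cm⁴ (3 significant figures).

Split into non-overlapping primitives; take the origin at the lower-left of the bounding box.
Web: 1.2 × 12, A = 14.4 cm², x = 0.6 cm, Ī = 1.728 cm⁴.
Top flange (beyond web): 7.3 × 2.4, A = 17.52 cm², x = 4.85 cm, Ī = 77.803 cm⁴.
Bottom flange (beyond web): 7.3 × 2.4, A = 17.52 cm², x = 4.85 cm, Ī = 77.803 cm⁴.
Centroid: x̄ = ΣA·x / ΣA = 3.6121 cm.
Transfer each piece to the vertical centroidal axis using Ī + A·d² with d = x − 3.6121:
  web: d = -3.0121 cm → contributes +132.38 cm⁴
  top flange (beyond web): d = 1.2379 cm → contributes +104.65 cm⁴
  bottom flange (beyond web): d = 1.2379 cm → contributes +104.65 cm⁴
Total I = 341.68 cm⁴.

I_yy ≈ 342 cm⁴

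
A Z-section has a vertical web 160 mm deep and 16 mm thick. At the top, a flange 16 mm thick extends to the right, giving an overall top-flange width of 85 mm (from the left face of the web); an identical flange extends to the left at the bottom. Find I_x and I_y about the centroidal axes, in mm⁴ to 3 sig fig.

I_x ≈ 1.70 × 10⁷ mm⁴, I_y ≈ 4.92 × 10⁶ mm⁴

Break the section into simple shapes (no overlaps), measuring from the bottom-left corner of the bounding box.
Web: 16 × 160, A = 2 560 mm², y = 80 mm, Ī = 5 461 333 mm⁴.
Top flange (beyond web): 69 × 16, A = 1 104 mm², y = 152 mm, Ī = 23 552 mm⁴.
Bottom flange (beyond web): 69 × 16, A = 1 104 mm², y = 8 mm, Ī = 23 552 mm⁴.
Centroid: ȳ = ΣA·y / ΣA = 80 mm.
Transfer each piece to the centroidal x-axis using Ī + A·d² with d = y − 80:
  web: d = 0 mm → contributes +5 461 333 mm⁴
  top flange (beyond web): d = 72 mm → contributes +5 746 688 mm⁴
  bottom flange (beyond web): d = -72 mm → contributes +5 746 688 mm⁴
Total I = 16 954 709 mm⁴.
For the y-axis: x̄ = 77 mm.
Repeating about the centroidal y-axis gives I_y = 4 918 837 mm⁴.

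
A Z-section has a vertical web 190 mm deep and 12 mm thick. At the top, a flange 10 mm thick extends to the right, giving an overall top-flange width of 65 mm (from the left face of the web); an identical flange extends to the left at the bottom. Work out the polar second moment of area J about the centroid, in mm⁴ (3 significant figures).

Treat the section as a set of non-overlapping primitives; coordinates are from the bounding-box lower-left.
Web: 12 × 190, A = 2 280 mm², y = 95 mm, Ī = 6 859 000 mm⁴.
Top flange (beyond web): 53 × 10, A = 530 mm², y = 185 mm, Ī = 4416.7 mm⁴.
Bottom flange (beyond web): 53 × 10, A = 530 mm², y = 5 mm, Ī = 4416.7 mm⁴.
Centroid: ȳ = ΣA·y / ΣA = 95 mm.
Transfer each piece to the centroidal x-axis using Ī + A·d² with d = y − 95:
  web: d = 0 mm → contributes +6 859 000 mm⁴
  top flange (beyond web): d = 90 mm → contributes +4 297 417 mm⁴
  bottom flange (beyond web): d = -90 mm → contributes +4 297 417 mm⁴
Total I = 15 453 833 mm⁴.
For the y-axis: x̄ = 59 mm.
Repeating about the centroidal y-axis gives I_y = 1 395 113 mm⁴.
Polar second moment: J = I_x + I_y = 16 848 947 mm⁴.

J ≈ 1.68 × 10⁷ mm⁴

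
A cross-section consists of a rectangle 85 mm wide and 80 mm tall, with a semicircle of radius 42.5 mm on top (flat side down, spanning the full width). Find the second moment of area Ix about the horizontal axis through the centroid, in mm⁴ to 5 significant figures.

Treat the section as a set of non-overlapping primitives; coordinates are from the bounding-box lower-left.
Rectangular body: 85 × 80, A = 6 800 mm², y = 40 mm, Ī = 3 626 667 mm⁴.
Semicircular cap: semicircle r = 42.5, A = 2837.251 mm², y = 98.03756 mm, Ī = 358086.4 mm⁴.
Centroid: ȳ = ΣA·y / ΣA = 57.08652 mm.
Transfer each piece to the horizontal axis through the centroid using Ī + A·d² with d = y − 57.08652:
  rectangular body: d = -17.08652 mm → contributes +5 611 922 mm⁴
  semicircular cap: d = 40.95104 mm → contributes +5 116 120 mm⁴
Total I = 10 728 042 mm⁴.

Ix ≈ 1.0728 × 10⁷ mm⁴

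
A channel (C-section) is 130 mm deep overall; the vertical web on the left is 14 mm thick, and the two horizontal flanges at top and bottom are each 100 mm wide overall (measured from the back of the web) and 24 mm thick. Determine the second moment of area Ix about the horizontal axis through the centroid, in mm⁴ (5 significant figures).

Ix ≈ 1.4357 × 10⁷ mm⁴

Treat the section as a set of non-overlapping primitives; coordinates are from the bounding-box lower-left.
Web: 14 × 130, A = 1 820 mm², y = 65 mm, Ī = 2 563 167 mm⁴.
Top flange (beyond web): 86 × 24, A = 2 064 mm², y = 118 mm, Ī = 99 072 mm⁴.
Bottom flange (beyond web): 86 × 24, A = 2 064 mm², y = 12 mm, Ī = 99 072 mm⁴.
By symmetry the centroid is at mid-height, ȳ = 65 mm.
Transfer each piece to the horizontal axis through the centroid using Ī + A·d² with d = y − 65:
  web: d = 0 mm → contributes +2 563 167 mm⁴
  top flange (beyond web): d = 53 mm → contributes +5 896 848 mm⁴
  bottom flange (beyond web): d = -53 mm → contributes +5 896 848 mm⁴
Total I = 14 356 863 mm⁴.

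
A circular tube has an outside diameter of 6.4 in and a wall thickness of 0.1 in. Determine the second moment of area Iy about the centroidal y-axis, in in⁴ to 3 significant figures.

Iy ≈ 9.82 in⁴

Decompose the section into non-overlapping parts with the origin at the bottom-left of its bounding rectangle.
Outer circle: ⌀6.4, A = 32.17 in², x = 3.2 in, Ī = 82.355 in⁴.
Bore (subtracted): ⌀6.2, A = 30.191 in², x = 3.2 in, Ī = 72.533 in⁴.
By symmetry the centroid is at mid-width, x̄ = 3.2 in.
All pieces are centred on the centroidal y-axis, so I = ΣĪ (holes subtracted) = 9.8218 in⁴.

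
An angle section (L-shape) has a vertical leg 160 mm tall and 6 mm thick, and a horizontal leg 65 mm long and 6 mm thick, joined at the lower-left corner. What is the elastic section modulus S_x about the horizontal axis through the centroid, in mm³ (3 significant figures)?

S_x ≈ 3.56 × 10⁴ mm³

Decompose the section into non-overlapping parts with the origin at the bottom-left of its bounding rectangle.
Vertical leg: 6 × 160, A = 960 mm², y = 80 mm, Ī = 2 048 000 mm⁴.
Horizontal leg (remainder): 59 × 6, A = 354 mm², y = 3 mm, Ī = 1 062 mm⁴.
Centroid: ȳ = ΣA·y / ΣA = 59.256 mm.
Transfer each piece to the horizontal axis through the centroid using Ī + A·d² with d = y − 59.256:
  vertical leg: d = 20.744 mm → contributes +2 461 113 mm⁴
  horizontal leg (remainder): d = -56.256 mm → contributes +1 121 367 mm⁴
Total I = 3 582 480 mm⁴.
Extreme fibre distance c = 100.74 mm; S = I/c = 35 560 mm³.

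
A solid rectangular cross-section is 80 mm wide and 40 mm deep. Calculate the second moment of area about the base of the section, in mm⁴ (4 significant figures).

I_base ≈ 1.707 × 10⁶ mm⁴

The section: 80 × 40, A = 3 200 mm², y = 20 mm, Ī = 426 667 mm⁴.
Transfer it to the bottom edge using Ī + A·d² with d = y − 0:
  the section: d = 20 mm → contributes +1 706 667 mm⁴
Total I = 1 706 667 mm⁴.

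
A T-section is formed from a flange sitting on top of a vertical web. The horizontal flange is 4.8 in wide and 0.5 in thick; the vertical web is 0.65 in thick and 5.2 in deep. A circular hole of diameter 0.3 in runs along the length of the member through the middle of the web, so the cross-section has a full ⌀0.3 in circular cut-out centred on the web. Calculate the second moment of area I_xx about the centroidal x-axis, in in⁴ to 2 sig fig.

Decompose the section into non-overlapping parts with the origin at the bottom-left of its bounding rectangle.
Flange: 4.8 × 0.5, A = 2.4 in², y = 5.45 in, Ī = 0.05 in⁴.
Web: 0.65 × 5.2, A = 3.38 in², y = 2.6 in, Ī = 7.616 in⁴.
Hole (subtracted): ⌀0.3, A = 0.07069 in², y = 2.6 in, Ī = 0.0003976 in⁴.
Centroid: ȳ = ΣA·y / ΣA = 3.798 in.
Transfer each piece to the centroidal x-axis using Ī + A·d² with d = y − 3.798:
  flange: d = 1.652 in → contributes +6.6 in⁴
  web: d = -1.198 in → contributes +12.47 in⁴
  hole: d = -1.198 in → contributes −0.1019 in⁴
Total I = 18.97 in⁴.

I_xx ≈ 19 in⁴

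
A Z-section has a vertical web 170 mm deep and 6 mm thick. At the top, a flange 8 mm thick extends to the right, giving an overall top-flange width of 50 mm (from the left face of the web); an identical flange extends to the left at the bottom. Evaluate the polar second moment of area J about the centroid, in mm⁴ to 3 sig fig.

J ≈ 7.64 × 10⁶ mm⁴

Decompose the section into non-overlapping parts with the origin at the bottom-left of its bounding rectangle.
Web: 6 × 170, A = 1 020 mm², y = 85 mm, Ī = 2 456 500 mm⁴.
Top flange (beyond web): 44 × 8, A = 352 mm², y = 166 mm, Ī = 1877.3 mm⁴.
Bottom flange (beyond web): 44 × 8, A = 352 mm², y = 4 mm, Ī = 1877.3 mm⁴.
Centroid: ȳ = ΣA·y / ΣA = 85 mm.
Transfer each piece to the centroidal x-axis using Ī + A·d² with d = y − 85:
  web: d = 0 mm → contributes +2 456 500 mm⁴
  top flange (beyond web): d = 81 mm → contributes +2 311 349 mm⁴
  bottom flange (beyond web): d = -81 mm → contributes +2 311 349 mm⁴
Total I = 7 079 199 mm⁴.
For the y-axis: x̄ = 47 mm.
Repeating about the centroidal y-axis gives I_y = 556 639 mm⁴.
Polar second moment: J = I_x + I_y = 7 635 837 mm⁴.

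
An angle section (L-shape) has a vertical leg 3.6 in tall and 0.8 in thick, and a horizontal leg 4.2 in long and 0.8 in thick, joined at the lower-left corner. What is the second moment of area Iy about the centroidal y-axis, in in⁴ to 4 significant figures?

Decompose the section into non-overlapping parts with the origin at the bottom-left of its bounding rectangle.
Vertical leg: 0.8 × 3.6, A = 2.88 in², x = 0.4 in, Ī = 0.1536 in⁴.
Horizontal leg (remainder): 3.4 × 0.8, A = 2.72 in², x = 2.5 in, Ī = 2.62027 in⁴.
Centroid: x̄ = ΣA·x / ΣA = 1.42 in.
Transfer each piece to the centroidal y-axis using Ī + A·d² with d = x − 1.42:
  vertical leg: d = -1.02 in → contributes +3.14995 in⁴
  horizontal leg (remainder): d = 1.08 in → contributes +5.79287 in⁴
Total I = 8.94283 in⁴.

Iy ≈ 8.943 in⁴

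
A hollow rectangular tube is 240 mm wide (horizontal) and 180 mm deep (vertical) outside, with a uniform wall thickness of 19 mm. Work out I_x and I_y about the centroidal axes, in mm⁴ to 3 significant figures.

Treat the section as a set of non-overlapping primitives; coordinates are from the bounding-box lower-left.
Outer rectangle: 240 × 180, A = 43 200 mm², y = 90 mm, Ī = 116 640 000 mm⁴.
Inner void (subtracted): 202 × 142, A = 28 684 mm², y = 90 mm, Ī = 48 198 681 mm⁴.
By symmetry the centroid is at mid-height, ȳ = 90 mm.
All pieces are centred on the centroidal x-axis, so I = ΣĪ (holes subtracted) = 68 441 319 mm⁴.
Repeating about the centroidal y-axis gives I_y = 109 824 839 mm⁴.

I_x ≈ 6.84 × 10⁷ mm⁴, I_y ≈ 1.10 × 10⁸ mm⁴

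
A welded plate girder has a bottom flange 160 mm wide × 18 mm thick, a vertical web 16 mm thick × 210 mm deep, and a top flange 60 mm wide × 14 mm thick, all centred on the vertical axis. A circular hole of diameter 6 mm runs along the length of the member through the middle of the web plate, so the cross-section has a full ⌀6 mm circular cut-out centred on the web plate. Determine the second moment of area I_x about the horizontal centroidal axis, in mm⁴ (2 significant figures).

Split into non-overlapping primitives; take the origin at the lower-left of the bounding box.
Bottom plate: 160 × 18, A = 2 880 mm², y = 9 mm, Ī = 77 760 mm⁴.
Web plate: 16 × 210, A = 3 360 mm², y = 123 mm, Ī = 12 348 000 mm⁴.
Top plate: 60 × 14, A = 840 mm², y = 235 mm, Ī = 13 720 mm⁴.
Hole (subtracted): ⌀6, A = 28.27 mm², y = 123 mm, Ī = 63.62 mm⁴.
Centroid: ȳ = ΣA·y / ΣA = 89.78 mm.
Transfer each piece to the horizontal centroidal axis using Ī + A·d² with d = y − 89.78:
  bottom plate: d = -80.78 mm → contributes +18 872 145 mm⁴
  web plate: d = 33.22 mm → contributes +16 055 410 mm⁴
  top plate: d = 145.2 mm → contributes +17 727 719 mm⁴
  hole: d = 33.22 mm → contributes −31 261 mm⁴
Total I = 52 624 012 mm⁴.

I_x ≈ 5.3 × 10⁷ mm⁴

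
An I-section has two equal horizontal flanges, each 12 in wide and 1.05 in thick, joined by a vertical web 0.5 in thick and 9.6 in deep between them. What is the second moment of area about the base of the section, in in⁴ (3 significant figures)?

Treat the section as a set of non-overlapping primitives; coordinates are from the bounding-box lower-left.
Bottom flange: 12 × 1.05, A = 12.6 in², y = 0.525 in, Ī = 1.1576 in⁴.
Web: 0.5 × 9.6, A = 4.8 in², y = 5.85 in, Ī = 36.864 in⁴.
Top flange: 12 × 1.05, A = 12.6 in², y = 11.175 in, Ī = 1.1576 in⁴.
Transfer each piece to the bottom edge using Ī + A·d² with d = y − 0:
  bottom flange: d = 0.525 in → contributes +4.6305 in⁴
  web: d = 5.85 in → contributes +201.13 in⁴
  top flange: d = 11.175 in → contributes +1574.7 in⁴
Total I = 1780.4 in⁴.

I_base ≈ 1780 in⁴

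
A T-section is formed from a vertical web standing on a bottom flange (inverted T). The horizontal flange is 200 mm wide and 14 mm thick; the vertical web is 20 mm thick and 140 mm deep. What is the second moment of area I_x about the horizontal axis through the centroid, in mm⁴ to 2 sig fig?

Break the section into simple shapes (no overlaps), measuring from the bottom-left corner of the bounding box.
Flange: 200 × 14, A = 2 800 mm², y = 7 mm, Ī = 45 733 mm⁴.
Web: 20 × 140, A = 2 800 mm², y = 84 mm, Ī = 4 573 333 mm⁴.
Centroid: ȳ = ΣA·y / ΣA = 45.5 mm.
Transfer each piece to the horizontal axis through the centroid using Ī + A·d² with d = y − 45.5:
  flange: d = -38.5 mm → contributes +4 196 033 mm⁴
  web: d = 38.5 mm → contributes +8 723 633 mm⁴
Total I = 12 919 667 mm⁴.

I_x ≈ 1.3 × 10⁷ mm⁴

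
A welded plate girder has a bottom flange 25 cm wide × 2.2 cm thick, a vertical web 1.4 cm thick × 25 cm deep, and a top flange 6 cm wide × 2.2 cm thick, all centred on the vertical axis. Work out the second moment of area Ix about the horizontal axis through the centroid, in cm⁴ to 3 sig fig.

Ix ≈ 1.13 × 10⁴ cm⁴

Break the section into simple shapes (no overlaps), measuring from the bottom-left corner of the bounding box.
Bottom plate: 25 × 2.2, A = 55 cm², y = 1.1 cm, Ī = 22.183 cm⁴.
Web plate: 1.4 × 25, A = 35 cm², y = 14.7 cm, Ī = 1822.9 cm⁴.
Top plate: 6 × 2.2, A = 13.2 cm², y = 28.3 cm, Ī = 5.324 cm⁴.
Centroid: ȳ = ΣA·y / ΣA = 9.1915 cm.
Transfer each piece to the horizontal axis through the centroid using Ī + A·d² with d = y − 9.1915:
  bottom plate: d = -8.0915 cm → contributes +3623.1 cm⁴
  web plate: d = 5.5085 cm → contributes +2 885 cm⁴
  top plate: d = 19.109 cm → contributes +4825.1 cm⁴
Total I = 11 333 cm⁴.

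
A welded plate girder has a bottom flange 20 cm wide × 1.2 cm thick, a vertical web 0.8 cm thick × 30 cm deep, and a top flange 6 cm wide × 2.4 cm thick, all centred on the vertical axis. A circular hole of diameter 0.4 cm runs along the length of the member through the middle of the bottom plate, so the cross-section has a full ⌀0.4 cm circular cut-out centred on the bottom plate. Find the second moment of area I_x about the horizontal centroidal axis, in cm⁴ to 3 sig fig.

I_x ≈ 1.11 × 10⁴ cm⁴

Split into non-overlapping primitives; take the origin at the lower-left of the bounding box.
Bottom plate: 20 × 1.2, A = 24 cm², y = 0.6 cm, Ī = 2.88 cm⁴.
Web plate: 0.8 × 30, A = 24 cm², y = 16.2 cm, Ī = 1 800 cm⁴.
Top plate: 6 × 2.4, A = 14.4 cm², y = 32.4 cm, Ī = 6.912 cm⁴.
Hole (subtracted): ⌀0.4, A = 0.12566 cm², y = 0.6 cm, Ī = 0.0012566 cm⁴.
Centroid: ȳ = ΣA·y / ΣA = 13.965 cm.
Transfer each piece to the horizontal centroidal axis using Ī + A·d² with d = y − 13.965:
  bottom plate: d = -13.365 cm → contributes +4290.1 cm⁴
  web plate: d = 2.2346 cm → contributes +1919.8 cm⁴
  top plate: d = 18.435 cm → contributes +4900.5 cm⁴
  hole: d = -13.365 cm → contributes −22.449 cm⁴
Total I = 11 088 cm⁴.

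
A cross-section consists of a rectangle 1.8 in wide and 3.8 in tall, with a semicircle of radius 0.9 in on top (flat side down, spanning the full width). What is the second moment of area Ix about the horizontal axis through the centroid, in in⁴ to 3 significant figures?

Treat the section as a set of non-overlapping primitives; coordinates are from the bounding-box lower-left.
Rectangular body: 1.8 × 3.8, A = 6.84 in², y = 1.9 in, Ī = 8.2308 in⁴.
Semicircular cap: semicircle r = 0.9, A = 1.2723 in², y = 4.182 in, Ī = 0.072012 in⁴.
Centroid: ȳ = ΣA·y / ΣA = 2.2579 in.
Transfer each piece to the horizontal axis through the centroid using Ī + A·d² with d = y − 2.2579:
  rectangular body: d = -0.35791 in → contributes +9.107 in⁴
  semicircular cap: d = 1.9241 in → contributes +4.7823 in⁴
Total I = 13.889 in⁴.

Ix ≈ 13.9 in⁴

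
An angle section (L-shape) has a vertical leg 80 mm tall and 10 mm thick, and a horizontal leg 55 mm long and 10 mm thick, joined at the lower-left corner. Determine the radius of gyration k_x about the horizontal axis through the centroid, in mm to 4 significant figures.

k_x ≈ 25.03 mm

Decompose the section into non-overlapping parts with the origin at the bottom-left of its bounding rectangle.
Vertical leg: 10 × 80, A = 800 mm², y = 40 mm, Ī = 426 667 mm⁴.
Horizontal leg (remainder): 45 × 10, A = 450 mm², y = 5 mm, Ī = 3 750 mm⁴.
Centroid: ȳ = ΣA·y / ΣA = 27.4 mm.
Transfer each piece to the horizontal axis through the centroid using Ī + A·d² with d = y − 27.4:
  vertical leg: d = 12.6 mm → contributes +553 675 mm⁴
  horizontal leg (remainder): d = -22.4 mm → contributes +229 542 mm⁴
Total I = 783 217 mm⁴.
Radius of gyration: k = √(I/A) = √(783 217 / 1 250) = 25.0314 mm.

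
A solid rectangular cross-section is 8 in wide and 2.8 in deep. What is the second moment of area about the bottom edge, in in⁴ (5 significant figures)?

I_base ≈ 58.539 in⁴

The section: 8 × 2.8, A = 22.4 in², y = 1.4 in, Ī = 14.63467 in⁴.
Transfer it to a horizontal axis along the bottom face using Ī + A·d² with d = y − 0:
  the section: d = 1.4 in → contributes +58.53867 in⁴
Total I = 58.53867 in⁴.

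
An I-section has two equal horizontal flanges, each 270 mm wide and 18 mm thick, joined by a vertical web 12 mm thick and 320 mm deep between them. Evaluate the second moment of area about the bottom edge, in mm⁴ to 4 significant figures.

Break the section into simple shapes (no overlaps), measuring from the bottom-left corner of the bounding box.
Bottom flange: 270 × 18, A = 4 860 mm², y = 9 mm, Ī = 131 220 mm⁴.
Web: 12 × 320, A = 3 840 mm², y = 178 mm, Ī = 32 768 000 mm⁴.
Top flange: 270 × 18, A = 4 860 mm², y = 347 mm, Ī = 131 220 mm⁴.
Transfer each piece to a horizontal axis along the bottom face using Ī + A·d² with d = y − 0:
  bottom flange: d = 9 mm → contributes +524 880 mm⁴
  web: d = 178 mm → contributes +154 434 560 mm⁴
  top flange: d = 347 mm → contributes +585 318 960 mm⁴
Total I = 740 278 400 mm⁴.

I_base ≈ 7.403 × 10⁸ mm⁴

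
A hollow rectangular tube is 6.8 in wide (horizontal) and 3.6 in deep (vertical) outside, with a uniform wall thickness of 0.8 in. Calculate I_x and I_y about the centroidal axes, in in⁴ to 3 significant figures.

Decompose the section into non-overlapping parts with the origin at the bottom-left of its bounding rectangle.
Outer rectangle: 6.8 × 3.6, A = 24.48 in², y = 1.8 in, Ī = 26.438 in⁴.
Inner void (subtracted): 5.2 × 2, A = 10.4 in², y = 1.8 in, Ī = 3.4667 in⁴.
By symmetry the centroid is at mid-height, ȳ = 1.8 in.
All pieces are centred on the centroidal x-axis, so I = ΣĪ (holes subtracted) = 22.972 in⁴.
Repeating about the centroidal y-axis gives I_y = 70.895 in⁴.

I_x ≈ 23.0 in⁴, I_y ≈ 70.9 in⁴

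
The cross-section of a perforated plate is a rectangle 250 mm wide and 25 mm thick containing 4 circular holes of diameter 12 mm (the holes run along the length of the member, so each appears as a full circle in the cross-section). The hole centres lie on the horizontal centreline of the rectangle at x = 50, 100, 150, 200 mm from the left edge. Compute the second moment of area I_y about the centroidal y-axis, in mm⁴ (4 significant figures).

Decompose the section into non-overlapping parts with the origin at the bottom-left of its bounding rectangle.
Plate: 250 × 25, A = 6 250 mm², x = 125 mm, Ī = 32 552 083 mm⁴.
Hole 1 (subtracted): ⌀12, A = 113.097 mm², x = 50 mm, Ī = 1017.88 mm⁴.
Hole 2 (subtracted): ⌀12, A = 113.097 mm², x = 100 mm, Ī = 1017.88 mm⁴.
Hole 3 (subtracted): ⌀12, A = 113.097 mm², x = 150 mm, Ī = 1017.88 mm⁴.
Hole 4 (subtracted): ⌀12, A = 113.097 mm², x = 200 mm, Ī = 1017.88 mm⁴.
By symmetry the centroid is at mid-width, x̄ = 125 mm.
Transfer each piece to the centroidal y-axis using Ī + A·d² with d = x − 125:
  plate: d = 0 mm → contributes +32 552 083 mm⁴
  hole 1: d = -75 mm → contributes −637 190 mm⁴
  hole 2: d = -25 mm → contributes −71703.7 mm⁴
  hole 3: d = 25 mm → contributes −71703.7 mm⁴
  hole 4: d = 75 mm → contributes −637 190 mm⁴
Total I = 31 134 295 mm⁴.

I_y ≈ 3.113 × 10⁷ mm⁴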